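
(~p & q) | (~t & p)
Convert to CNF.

(~p & q) | (~t & p)
≡ (~p | ~t) & (~p | p) & (q | ~t) & (q | p)   [distribute | over &]
≡ (~p | ~t) & (q | ~t) & (q | p)   [simplify]

(~p | ~t) & (q | ~t) & (q | p)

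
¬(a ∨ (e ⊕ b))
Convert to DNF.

(¬a ∧ ¬e ∧ ¬b) ∨ (¬a ∧ b ∧ e)

¬(a ∨ (e ⊕ b))
≡ ¬(a ∨ (e ∧ ¬b) ∨ (¬e ∧ b))   [expand ⊕]
≡ ¬a ∧ ¬(e ∧ ¬b) ∧ ¬(¬e ∧ b)   [De Morgan]
≡ ¬a ∧ (¬e ∨ ¬¬b) ∧ ¬(¬e ∧ b)   [De Morgan]
≡ ¬a ∧ (¬e ∨ b) ∧ ¬(¬e ∧ b)   [double negation]
≡ ¬a ∧ (¬e ∨ b) ∧ (¬¬e ∨ ¬b)   [De Morgan]
≡ ¬a ∧ (¬e ∨ b) ∧ (e ∨ ¬b)   [double negation]
≡ (¬a ∧ ¬e ∧ e) ∨ (¬a ∧ ¬e ∧ ¬b) ∨ (¬a ∧ b ∧ e) ∨ (¬a ∧ b ∧ ¬b)   [distribute ∧ over ∨]
≡ (¬a ∧ ¬e ∧ ¬b) ∨ (¬a ∧ b ∧ e)   [simplify]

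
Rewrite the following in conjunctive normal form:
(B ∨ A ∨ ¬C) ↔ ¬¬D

(B ∨ A ∨ ¬C) ↔ ¬¬D
≡ ((B ∨ A ∨ ¬C) → ¬¬D) ∧ (¬¬D → (B ∨ A ∨ ¬C))   [eliminate ↔]
≡ (¬(B ∨ A ∨ ¬C) ∨ ¬¬D) ∧ (¬¬D → (B ∨ A ∨ ¬C))   [eliminate →]
≡ (¬(B ∨ A ∨ ¬C) ∨ ¬¬D) ∧ (¬¬¬D ∨ B ∨ A ∨ ¬C)   [eliminate →]
≡ ((¬B ∧ ¬A ∧ ¬¬C) ∨ ¬¬D) ∧ (¬¬¬D ∨ B ∨ A ∨ ¬C)   [De Morgan]
≡ ((¬B ∧ ¬A ∧ C) ∨ ¬¬D) ∧ (¬¬¬D ∨ B ∨ A ∨ ¬C)   [double negation]
≡ ((¬B ∧ ¬A ∧ C) ∨ D) ∧ (¬¬¬D ∨ B ∨ A ∨ ¬C)   [double negation]
≡ ((¬B ∧ ¬A ∧ C) ∨ D) ∧ (¬D ∨ B ∨ A ∨ ¬C)   [double negation]
≡ (¬B ∨ D) ∧ (¬A ∨ D) ∧ (C ∨ D) ∧ (¬D ∨ B ∨ A ∨ ¬C)   [distribute ∨ over ∧]

(¬B ∨ D) ∧ (¬A ∨ D) ∧ (C ∨ D) ∧ (¬D ∨ B ∨ A ∨ ¬C)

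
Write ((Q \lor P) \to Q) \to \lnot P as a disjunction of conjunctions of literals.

(P \land \lnot Q) \lor \lnot P

((Q \lor P) \to Q) \to \lnot P
≡ \lnot ((Q \lor P) \to Q) \lor \lnot P   [eliminate \to]
≡ \lnot (\lnot (Q \lor P) \lor Q) \lor \lnot P   [eliminate \to]
≡ (\lnot \lnot (Q \lor P) \land \lnot Q) \lor \lnot P   [De Morgan]
≡ ((Q \lor P) \land \lnot Q) \lor \lnot P   [double negation]
≡ (Q \land \lnot Q) \lor (P \land \lnot Q) \lor \lnot P   [distribute \land over \lor]
≡ (P \land \lnot Q) \lor \lnot P   [simplify]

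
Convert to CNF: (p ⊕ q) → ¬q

¬q ∨ p

(p ⊕ q) → ¬q
≡ ¬(p ⊕ q) ∨ ¬q   (eliminate →)
≡ ¬((p ∨ q) ∧ ¬(p ∧ q)) ∨ ¬q   (expand ⊕)
≡ ¬(p ∨ q) ∨ ¬¬(p ∧ q) ∨ ¬q   (De Morgan)
≡ (¬p ∧ ¬q) ∨ ¬¬(p ∧ q) ∨ ¬q   (De Morgan)
≡ (¬p ∧ ¬q) ∨ (p ∧ q) ∨ ¬q   (double negation)
≡ (¬p ∨ p ∨ ¬q) ∧ (¬p ∨ q ∨ ¬q) ∧ (¬q ∨ p ∨ ¬q) ∧ (¬q ∨ q ∨ ¬q)   (distribute ∨ over ∧)
≡ ¬q ∨ p   (simplify)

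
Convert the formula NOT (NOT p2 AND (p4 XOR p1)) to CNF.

NOT (NOT p2 AND (p4 XOR p1))
= NOT (NOT p2 AND (p4 OR p1) AND NOT (p4 AND p1))   — expand XOR
= NOT NOT p2 OR NOT (p4 OR p1) OR NOT NOT (p4 AND p1)   — De Morgan
= p2 OR NOT (p4 OR p1) OR NOT NOT (p4 AND p1)   — double negation
= p2 OR (NOT p4 AND NOT p1) OR NOT NOT (p4 AND p1)   — De Morgan
= p2 OR (NOT p4 AND NOT p1) OR (p4 AND p1)   — double negation
= (p2 OR NOT p4 OR p4) AND (p2 OR NOT p4 OR p1) AND (p2 OR NOT p1 OR p4) AND (p2 OR NOT p1 OR p1)   — distribute OR over AND
= (p2 OR NOT p4 OR p1) AND (p2 OR NOT p1 OR p4)   — simplify

(p2 OR NOT p4 OR p1) AND (p2 OR NOT p1 OR p4)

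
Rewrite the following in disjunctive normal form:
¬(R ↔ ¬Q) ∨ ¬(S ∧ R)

R ∧ Q ∨ ¬S ∨ ¬R

¬(R ↔ ¬Q) ∨ ¬(S ∧ R)
≡ ¬((R → ¬Q) ∧ (¬Q → R)) ∨ ¬(S ∧ R)   [eliminate ↔]
≡ ¬((¬R ∨ ¬Q) ∧ (¬Q → R)) ∨ ¬(S ∧ R)   [eliminate →]
≡ ¬((¬R ∨ ¬Q) ∧ (¬¬Q ∨ R)) ∨ ¬(S ∧ R)   [eliminate →]
≡ ¬(¬R ∨ ¬Q) ∨ ¬(¬¬Q ∨ R) ∨ ¬(S ∧ R)   [De Morgan]
≡ ¬¬R ∧ ¬¬Q ∨ ¬(¬¬Q ∨ R) ∨ ¬(S ∧ R)   [De Morgan]
≡ R ∧ ¬¬Q ∨ ¬(¬¬Q ∨ R) ∨ ¬(S ∧ R)   [double negation]
≡ R ∧ Q ∨ ¬(¬¬Q ∨ R) ∨ ¬(S ∧ R)   [double negation]
≡ R ∧ Q ∨ ¬¬¬Q ∧ ¬R ∨ ¬(S ∧ R)   [De Morgan]
≡ R ∧ Q ∨ ¬Q ∧ ¬R ∨ ¬(S ∧ R)   [double negation]
≡ R ∧ Q ∨ ¬Q ∧ ¬R ∨ ¬S ∨ ¬R   [De Morgan]
≡ R ∧ Q ∨ ¬S ∨ ¬R   [simplify]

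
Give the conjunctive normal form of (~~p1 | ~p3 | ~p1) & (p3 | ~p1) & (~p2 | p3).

(~~p1 | ~p3 | ~p1) & (p3 | ~p1) & (~p2 | p3)
≡ (p1 | ~p3 | ~p1) & (p3 | ~p1) & (~p2 | p3)   (double negation)
≡ (p3 | ~p1) & (~p2 | p3)   (simplify)

(p3 | ~p1) & (~p2 | p3)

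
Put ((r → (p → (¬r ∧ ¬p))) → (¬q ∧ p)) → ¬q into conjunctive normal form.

((r → (p → (¬r ∧ ¬p))) → (¬q ∧ p)) → ¬q
⇔ ¬((r → (p → (¬r ∧ ¬p))) → (¬q ∧ p)) ∨ ¬q   [eliminate →]
⇔ ¬(¬(r → (p → (¬r ∧ ¬p))) ∨ (¬q ∧ p)) ∨ ¬q   [eliminate →]
⇔ ¬(¬(¬r ∨ (p → (¬r ∧ ¬p))) ∨ (¬q ∧ p)) ∨ ¬q   [eliminate →]
⇔ ¬(¬(¬r ∨ ¬p ∨ (¬r ∧ ¬p)) ∨ (¬q ∧ p)) ∨ ¬q   [eliminate →]
⇔ (¬¬(¬r ∨ ¬p ∨ (¬r ∧ ¬p)) ∧ ¬(¬q ∧ p)) ∨ ¬q   [De Morgan]
⇔ ((¬r ∨ ¬p ∨ (¬r ∧ ¬p)) ∧ ¬(¬q ∧ p)) ∨ ¬q   [double negation]
⇔ ((¬r ∨ ¬p ∨ (¬r ∧ ¬p)) ∧ (¬¬q ∨ ¬p)) ∨ ¬q   [De Morgan]
⇔ ((¬r ∨ ¬p ∨ (¬r ∧ ¬p)) ∧ (q ∨ ¬p)) ∨ ¬q   [double negation]
⇔ (¬r ∨ ¬p ∨ ¬r ∨ ¬q) ∧ (¬r ∨ ¬p ∨ ¬p ∨ ¬q) ∧ (q ∨ ¬p ∨ ¬q)   [distribute ∨ over ∧]
⇔ ¬r ∨ ¬p ∨ ¬q   [simplify]

¬r ∨ ¬p ∨ ¬q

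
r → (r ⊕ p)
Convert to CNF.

¬r ∨ ¬p

r → (r ⊕ p)
= ¬r ∨ (r ⊕ p)
= ¬r ∨ ((r ∨ p) ∧ ¬(r ∧ p))
= ¬r ∨ ((r ∨ p) ∧ (¬r ∨ ¬p))
= (¬r ∨ r ∨ p) ∧ (¬r ∨ ¬r ∨ ¬p)
= ¬r ∨ ¬p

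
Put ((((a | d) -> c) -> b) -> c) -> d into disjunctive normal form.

((((a | d) -> c) -> b) -> c) -> d
≡ ~((((a | d) -> c) -> b) -> c) | d   (eliminate ->)
≡ ~(~(((a | d) -> c) -> b) | c) | d   (eliminate ->)
≡ ~(~(~((a | d) -> c) | b) | c) | d   (eliminate ->)
≡ ~(~(~(~(a | d) | c) | b) | c) | d   (eliminate ->)
≡ (~~(~(~(a | d) | c) | b) & ~c) | d   (De Morgan)
≡ ((~(~(a | d) | c) | b) & ~c) | d   (double negation)
≡ (((~~(a | d) & ~c) | b) & ~c) | d   (De Morgan)
≡ ((((a | d) & ~c) | b) & ~c) | d   (double negation)
≡ (a & ~c & ~c) | (d & ~c & ~c) | (b & ~c) | d   (distribute & over |)
≡ (a & ~c) | (b & ~c) | d   (simplify)

(a & ~c) | (b & ~c) | d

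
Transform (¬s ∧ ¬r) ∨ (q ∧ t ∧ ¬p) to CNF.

(¬s ∧ ¬r) ∨ (q ∧ t ∧ ¬p)
≡ (¬s ∨ q) ∧ (¬s ∨ t) ∧ (¬s ∨ ¬p) ∧ (¬r ∨ q) ∧ (¬r ∨ t) ∧ (¬r ∨ ¬p)   (distribute ∨ over ∧)

(¬s ∨ q) ∧ (¬s ∨ t) ∧ (¬s ∨ ¬p) ∧ (¬r ∨ q) ∧ (¬r ∨ t) ∧ (¬r ∨ ¬p)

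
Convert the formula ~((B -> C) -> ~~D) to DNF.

~((B -> C) -> ~~D)
≡ ~(~(B -> C) | ~~D)   — eliminate ->
≡ ~(~(~B | C) | ~~D)   — eliminate ->
≡ ~~(~B | C) & ~~~D   — De Morgan
≡ (~B | C) & ~~~D   — double negation
≡ (~B | C) & ~D   — double negation
≡ (~B & ~D) | (C & ~D)   — distribute & over |

(~B & ~D) | (C & ~D)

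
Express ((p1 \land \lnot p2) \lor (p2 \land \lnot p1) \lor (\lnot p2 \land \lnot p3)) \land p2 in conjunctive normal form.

(\lnot p2 \lor \lnot p1) \land p2

((p1 \land \lnot p2) \lor (p2 \land \lnot p1) \lor (\lnot p2 \land \lnot p3)) \land p2
≡ (p1 \lor p2 \lor \lnot p2) \land (p1 \lor p2 \lor \lnot p3) \land (p1 \lor \lnot p1 \lor \lnot p2) \land (p1 \lor \lnot p1 \lor \lnot p3) \land (\lnot p2 \lor p2 \lor \lnot p2) \land (\lnot p2 \lor p2 \lor \lnot p3) \land (\lnot p2 \lor \lnot p1 \lor \lnot p2) \land (\lnot p2 \lor \lnot p1 \lor \lnot p3) \land p2   [distribute \lor over \land]
≡ (\lnot p2 \lor \lnot p1) \land p2   [simplify]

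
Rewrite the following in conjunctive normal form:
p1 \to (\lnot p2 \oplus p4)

(\lnot p1 \lor \lnot p2 \lor p4) \land (\lnot p1 \lor p2 \lor \lnot p4)

p1 \to (\lnot p2 \oplus p4)
≡ \lnot p1 \lor (\lnot p2 \oplus p4)   (eliminate \to)
≡ \lnot p1 \lor ((\lnot p2 \lor p4) \land \lnot (\lnot p2 \land p4))   (expand \oplus)
≡ \lnot p1 \lor ((\lnot p2 \lor p4) \land (\lnot \lnot p2 \lor \lnot p4))   (De Morgan)
≡ \lnot p1 \lor ((\lnot p2 \lor p4) \land (p2 \lor \lnot p4))   (double negation)
≡ (\lnot p1 \lor \lnot p2 \lor p4) \land (\lnot p1 \lor p2 \lor \lnot p4)   (distribute \lor over \land)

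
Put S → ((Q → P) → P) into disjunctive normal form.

S → ((Q → P) → P)
≡ ¬S ∨ ((Q → P) → P)
≡ ¬S ∨ ¬(Q → P) ∨ P
≡ ¬S ∨ ¬(¬Q ∨ P) ∨ P
≡ ¬S ∨ ¬¬Q ∧ ¬P ∨ P
≡ ¬S ∨ Q ∧ ¬P ∨ P

¬S ∨ Q ∧ ¬P ∨ P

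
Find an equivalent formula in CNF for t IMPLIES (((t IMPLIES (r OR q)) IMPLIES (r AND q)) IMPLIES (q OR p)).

NOT t OR r OR q OR p

t IMPLIES (((t IMPLIES (r OR q)) IMPLIES (r AND q)) IMPLIES (q OR p))
= NOT t OR (((t IMPLIES (r OR q)) IMPLIES (r AND q)) IMPLIES (q OR p))   [eliminate IMPLIES]
= NOT t OR NOT ((t IMPLIES (r OR q)) IMPLIES (r AND q)) OR q OR p   [eliminate IMPLIES]
= NOT t OR NOT (NOT (t IMPLIES (r OR q)) OR (r AND q)) OR q OR p   [eliminate IMPLIES]
= NOT t OR NOT (NOT (NOT t OR r OR q) OR (r AND q)) OR q OR p   [eliminate IMPLIES]
= NOT t OR (NOT NOT (NOT t OR r OR q) AND NOT (r AND q)) OR q OR p   [De Morgan]
= NOT t OR ((NOT t OR r OR q) AND NOT (r AND q)) OR q OR p   [double negation]
= NOT t OR ((NOT t OR r OR q) AND (NOT r OR NOT q)) OR q OR p   [De Morgan]
= (NOT t OR NOT t OR r OR q OR q OR p) AND (NOT t OR NOT r OR NOT q OR q OR p)   [distribute OR over AND]
= NOT t OR r OR q OR p   [simplify]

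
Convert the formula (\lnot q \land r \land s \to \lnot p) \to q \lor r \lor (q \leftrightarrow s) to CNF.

(\lnot q \land r \land s \to \lnot p) \to q \lor r \lor (q \leftrightarrow s)
≡ \lnot (\lnot q \land r \land s \to \lnot p) \lor q \lor r \lor (q \leftrightarrow s)   (eliminate \to)
≡ \lnot (\lnot (\lnot q \land r \land s) \lor \lnot p) \lor q \lor r \lor (q \leftrightarrow s)   (eliminate \to)
≡ \lnot (\lnot (\lnot q \land r \land s) \lor \lnot p) \lor q \lor r \lor (q \to s) \land (s \to q)   (eliminate \leftrightarrow)
≡ \lnot (\lnot (\lnot q \land r \land s) \lor \lnot p) \lor q \lor r \lor (\lnot q \lor s) \land (s \to q)   (eliminate \to)
≡ \lnot (\lnot (\lnot q \land r \land s) \lor \lnot p) \lor q \lor r \lor (\lnot q \lor s) \land (\lnot s \lor q)   (eliminate \to)
≡ \lnot \lnot (\lnot q \land r \land s) \land \lnot \lnot p \lor q \lor r \lor (\lnot q \lor s) \land (\lnot s \lor q)   (De Morgan)
≡ \lnot q \land r \land s \land \lnot \lnot p \lor q \lor r \lor (\lnot q \lor s) \land (\lnot s \lor q)   (double negation)
≡ \lnot q \land r \land s \land p \lor q \lor r \lor (\lnot q \lor s) \land (\lnot s \lor q)   (double negation)
≡ (\lnot q \lor q \lor r \lor \lnot q \lor s) \land (\lnot q \lor q \lor r \lor \lnot s \lor q) \land (r \lor q \lor r \lor \lnot q \lor s) \land (r \lor q \lor r \lor \lnot s \lor q) \land (s \lor q \lor r \lor \lnot q \lor s) \land (s \lor q \lor r \lor \lnot s \lor q) \land (p \lor q \lor r \lor \lnot q \lor s) \land (p \lor q \lor r \lor \lnot s \lor q)   (distribute \lor over \land)
≡ r \lor q \lor \lnot s   (simplify)

r \lor q \lor \lnot s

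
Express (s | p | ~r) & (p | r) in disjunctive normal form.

(s & r) | p

(s | p | ~r) & (p | r)
≡ (s & p) | (s & r) | (p & p) | (p & r) | (~r & p) | (~r & r)   (distribute & over |)
≡ (s & r) | p   (simplify)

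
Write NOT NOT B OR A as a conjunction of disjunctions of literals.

NOT NOT B OR A
⇔ B OR A   [double negation]

B OR A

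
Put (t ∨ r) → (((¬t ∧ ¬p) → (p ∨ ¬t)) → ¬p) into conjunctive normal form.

(t ∨ r) → (((¬t ∧ ¬p) → (p ∨ ¬t)) → ¬p)
≡ ¬(t ∨ r) ∨ (((¬t ∧ ¬p) → (p ∨ ¬t)) → ¬p)   (eliminate →)
≡ ¬(t ∨ r) ∨ ¬((¬t ∧ ¬p) → (p ∨ ¬t)) ∨ ¬p   (eliminate →)
≡ ¬(t ∨ r) ∨ ¬(¬(¬t ∧ ¬p) ∨ p ∨ ¬t) ∨ ¬p   (eliminate →)
≡ (¬t ∧ ¬r) ∨ ¬(¬(¬t ∧ ¬p) ∨ p ∨ ¬t) ∨ ¬p   (De Morgan)
≡ (¬t ∧ ¬r) ∨ (¬¬(¬t ∧ ¬p) ∧ ¬p ∧ ¬¬t) ∨ ¬p   (De Morgan)
≡ (¬t ∧ ¬r) ∨ (¬t ∧ ¬p ∧ ¬p ∧ ¬¬t) ∨ ¬p   (double negation)
≡ (¬t ∧ ¬r) ∨ (¬t ∧ ¬p ∧ ¬p ∧ t) ∨ ¬p   (double negation)
≡ (¬t ∨ ¬t ∨ ¬p) ∧ (¬t ∨ ¬p ∨ ¬p) ∧ (¬t ∨ ¬p ∨ ¬p) ∧ (¬t ∨ t ∨ ¬p) ∧ (¬r ∨ ¬t ∨ ¬p) ∧ (¬r ∨ ¬p ∨ ¬p) ∧ (¬r ∨ ¬p ∨ ¬p) ∧ (¬r ∨ t ∨ ¬p)   (distribute ∨ over ∧)
≡ (¬t ∨ ¬p) ∧ (¬r ∨ ¬p)   (simplify)

(¬t ∨ ¬p) ∧ (¬r ∨ ¬p)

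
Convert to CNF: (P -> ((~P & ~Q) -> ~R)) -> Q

(P -> ((~P & ~Q) -> ~R)) -> Q
≡ ~(P -> ((~P & ~Q) -> ~R)) | Q
≡ ~(~P | ((~P & ~Q) -> ~R)) | Q
≡ ~(~P | ~(~P & ~Q) | ~R) | Q
≡ (~~P & ~~(~P & ~Q) & ~~R) | Q
≡ (P & ~~(~P & ~Q) & ~~R) | Q
≡ (P & ~P & ~Q & ~~R) | Q
≡ (P & ~P & ~Q & R) | Q
≡ (P | Q) & (~P | Q) & (~Q | Q) & (R | Q)
≡ (P | Q) & (~P | Q) & (R | Q)

(P | Q) & (~P | Q) & (R | Q)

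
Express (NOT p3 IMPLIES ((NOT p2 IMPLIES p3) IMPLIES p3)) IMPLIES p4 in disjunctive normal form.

(NOT p3 IMPLIES ((NOT p2 IMPLIES p3) IMPLIES p3)) IMPLIES p4
≡ NOT (NOT p3 IMPLIES ((NOT p2 IMPLIES p3) IMPLIES p3)) OR p4   (eliminate IMPLIES)
≡ NOT (NOT NOT p3 OR ((NOT p2 IMPLIES p3) IMPLIES p3)) OR p4   (eliminate IMPLIES)
≡ NOT (NOT NOT p3 OR NOT (NOT p2 IMPLIES p3) OR p3) OR p4   (eliminate IMPLIES)
≡ NOT (NOT NOT p3 OR NOT (NOT NOT p2 OR p3) OR p3) OR p4   (eliminate IMPLIES)
≡ (NOT NOT NOT p3 AND NOT NOT (NOT NOT p2 OR p3) AND NOT p3) OR p4   (De Morgan)
≡ (NOT p3 AND NOT NOT (NOT NOT p2 OR p3) AND NOT p3) OR p4   (double negation)
≡ (NOT p3 AND (NOT NOT p2 OR p3) AND NOT p3) OR p4   (double negation)
≡ (NOT p3 AND (p2 OR p3) AND NOT p3) OR p4   (double negation)
≡ (NOT p3 AND p2 AND NOT p3) OR (NOT p3 AND p3 AND NOT p3) OR p4   (distribute AND over OR)
≡ (NOT p3 AND p2) OR p4   (simplify)

(NOT p3 AND p2) OR p4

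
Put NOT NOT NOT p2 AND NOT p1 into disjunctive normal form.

NOT p2 AND NOT p1

NOT NOT NOT p2 AND NOT p1
≡ NOT p2 AND NOT p1   [double negation]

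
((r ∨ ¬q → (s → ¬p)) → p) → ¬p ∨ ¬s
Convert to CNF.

¬p ∨ ¬s

((r ∨ ¬q → (s → ¬p)) → p) → ¬p ∨ ¬s
⇔ ¬((r ∨ ¬q → (s → ¬p)) → p) ∨ ¬p ∨ ¬s   [eliminate →]
⇔ ¬(¬(r ∨ ¬q → (s → ¬p)) ∨ p) ∨ ¬p ∨ ¬s   [eliminate →]
⇔ ¬(¬(¬(r ∨ ¬q) ∨ (s → ¬p)) ∨ p) ∨ ¬p ∨ ¬s   [eliminate →]
⇔ ¬(¬(¬(r ∨ ¬q) ∨ ¬s ∨ ¬p) ∨ p) ∨ ¬p ∨ ¬s   [eliminate →]
⇔ ¬¬(¬(r ∨ ¬q) ∨ ¬s ∨ ¬p) ∧ ¬p ∨ ¬p ∨ ¬s   [De Morgan]
⇔ (¬(r ∨ ¬q) ∨ ¬s ∨ ¬p) ∧ ¬p ∨ ¬p ∨ ¬s   [double negation]
⇔ (¬r ∧ ¬¬q ∨ ¬s ∨ ¬p) ∧ ¬p ∨ ¬p ∨ ¬s   [De Morgan]
⇔ (¬r ∧ q ∨ ¬s ∨ ¬p) ∧ ¬p ∨ ¬p ∨ ¬s   [double negation]
⇔ (¬r ∨ ¬s ∨ ¬p ∨ ¬p ∨ ¬s) ∧ (q ∨ ¬s ∨ ¬p ∨ ¬p ∨ ¬s) ∧ (¬p ∨ ¬p ∨ ¬s)   [distribute ∨ over ∧]
⇔ ¬p ∨ ¬s   [simplify]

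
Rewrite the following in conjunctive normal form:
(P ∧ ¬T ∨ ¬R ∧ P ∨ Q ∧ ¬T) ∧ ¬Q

(P ∨ Q) ∧ (P ∨ ¬T) ∧ (¬T ∨ ¬R) ∧ ¬Q

(P ∧ ¬T ∨ ¬R ∧ P ∨ Q ∧ ¬T) ∧ ¬Q
≡ (P ∨ ¬R ∨ Q) ∧ (P ∨ ¬R ∨ ¬T) ∧ (P ∨ P ∨ Q) ∧ (P ∨ P ∨ ¬T) ∧ (¬T ∨ ¬R ∨ Q) ∧ (¬T ∨ ¬R ∨ ¬T) ∧ (¬T ∨ P ∨ Q) ∧ (¬T ∨ P ∨ ¬T) ∧ ¬Q   — distribute ∨ over ∧
≡ (P ∨ Q) ∧ (P ∨ ¬T) ∧ (¬T ∨ ¬R) ∧ ¬Q   — simplify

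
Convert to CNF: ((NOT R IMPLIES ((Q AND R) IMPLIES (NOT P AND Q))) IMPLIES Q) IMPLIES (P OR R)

NOT Q OR P OR R

((NOT R IMPLIES ((Q AND R) IMPLIES (NOT P AND Q))) IMPLIES Q) IMPLIES (P OR R)
⇔ NOT ((NOT R IMPLIES ((Q AND R) IMPLIES (NOT P AND Q))) IMPLIES Q) OR P OR R   (eliminate IMPLIES)
⇔ NOT (NOT (NOT R IMPLIES ((Q AND R) IMPLIES (NOT P AND Q))) OR Q) OR P OR R   (eliminate IMPLIES)
⇔ NOT (NOT (NOT NOT R OR ((Q AND R) IMPLIES (NOT P AND Q))) OR Q) OR P OR R   (eliminate IMPLIES)
⇔ NOT (NOT (NOT NOT R OR NOT (Q AND R) OR (NOT P AND Q)) OR Q) OR P OR R   (eliminate IMPLIES)
⇔ (NOT NOT (NOT NOT R OR NOT (Q AND R) OR (NOT P AND Q)) AND NOT Q) OR P OR R   (De Morgan)
⇔ ((NOT NOT R OR NOT (Q AND R) OR (NOT P AND Q)) AND NOT Q) OR P OR R   (double negation)
⇔ ((R OR NOT (Q AND R) OR (NOT P AND Q)) AND NOT Q) OR P OR R   (double negation)
⇔ ((R OR NOT Q OR NOT R OR (NOT P AND Q)) AND NOT Q) OR P OR R   (De Morgan)
⇔ (R OR NOT Q OR NOT R OR NOT P OR P OR R) AND (R OR NOT Q OR NOT R OR Q OR P OR R) AND (NOT Q OR P OR R)   (distribute OR over AND)
⇔ NOT Q OR P OR R   (simplify)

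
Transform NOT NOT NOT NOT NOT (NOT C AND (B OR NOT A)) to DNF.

NOT NOT NOT NOT NOT (NOT C AND (B OR NOT A))
⇔ NOT NOT NOT (NOT C AND (B OR NOT A))   [double negation]
⇔ NOT (NOT C AND (B OR NOT A))   [double negation]
⇔ NOT NOT C OR NOT (B OR NOT A)   [De Morgan]
⇔ C OR NOT (B OR NOT A)   [double negation]
⇔ C OR (NOT B AND NOT NOT A)   [De Morgan]
⇔ C OR (NOT B AND A)   [double negation]

C OR (NOT B AND A)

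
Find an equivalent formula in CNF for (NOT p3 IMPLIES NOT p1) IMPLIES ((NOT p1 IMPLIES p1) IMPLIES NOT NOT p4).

NOT p3 OR NOT p1 OR p4

(NOT p3 IMPLIES NOT p1) IMPLIES ((NOT p1 IMPLIES p1) IMPLIES NOT NOT p4)
⇔ NOT (NOT p3 IMPLIES NOT p1) OR ((NOT p1 IMPLIES p1) IMPLIES NOT NOT p4)   [eliminate IMPLIES]
⇔ NOT (NOT NOT p3 OR NOT p1) OR ((NOT p1 IMPLIES p1) IMPLIES NOT NOT p4)   [eliminate IMPLIES]
⇔ NOT (NOT NOT p3 OR NOT p1) OR NOT (NOT p1 IMPLIES p1) OR NOT NOT p4   [eliminate IMPLIES]
⇔ NOT (NOT NOT p3 OR NOT p1) OR NOT (NOT NOT p1 OR p1) OR NOT NOT p4   [eliminate IMPLIES]
⇔ (NOT NOT NOT p3 AND NOT NOT p1) OR NOT (NOT NOT p1 OR p1) OR NOT NOT p4   [De Morgan]
⇔ (NOT p3 AND NOT NOT p1) OR NOT (NOT NOT p1 OR p1) OR NOT NOT p4   [double negation]
⇔ (NOT p3 AND p1) OR NOT (NOT NOT p1 OR p1) OR NOT NOT p4   [double negation]
⇔ (NOT p3 AND p1) OR (NOT NOT NOT p1 AND NOT p1) OR NOT NOT p4   [De Morgan]
⇔ (NOT p3 AND p1) OR (NOT p1 AND NOT p1) OR NOT NOT p4   [double negation]
⇔ (NOT p3 AND p1) OR (NOT p1 AND NOT p1) OR p4   [double negation]
⇔ (NOT p3 OR NOT p1 OR p4) AND (NOT p3 OR NOT p1 OR p4) AND (p1 OR NOT p1 OR p4) AND (p1 OR NOT p1 OR p4)   [distribute OR over AND]
⇔ NOT p3 OR NOT p1 OR p4   [simplify]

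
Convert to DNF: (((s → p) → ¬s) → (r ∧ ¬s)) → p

(((s → p) → ¬s) → (r ∧ ¬s)) → p
= ¬(((s → p) → ¬s) → (r ∧ ¬s)) ∨ p   — eliminate →
= ¬(¬((s → p) → ¬s) ∨ (r ∧ ¬s)) ∨ p   — eliminate →
= ¬(¬(¬(s → p) ∨ ¬s) ∨ (r ∧ ¬s)) ∨ p   — eliminate →
= ¬(¬(¬(¬s ∨ p) ∨ ¬s) ∨ (r ∧ ¬s)) ∨ p   — eliminate →
= (¬¬(¬(¬s ∨ p) ∨ ¬s) ∧ ¬(r ∧ ¬s)) ∨ p   — De Morgan
= ((¬(¬s ∨ p) ∨ ¬s) ∧ ¬(r ∧ ¬s)) ∨ p   — double negation
= (((¬¬s ∧ ¬p) ∨ ¬s) ∧ ¬(r ∧ ¬s)) ∨ p   — De Morgan
= (((s ∧ ¬p) ∨ ¬s) ∧ ¬(r ∧ ¬s)) ∨ p   — double negation
= (((s ∧ ¬p) ∨ ¬s) ∧ (¬r ∨ ¬¬s)) ∨ p   — De Morgan
= (((s ∧ ¬p) ∨ ¬s) ∧ (¬r ∨ s)) ∨ p   — double negation
= (s ∧ ¬p ∧ ¬r) ∨ (s ∧ ¬p ∧ s) ∨ (¬s ∧ ¬r) ∨ (¬s ∧ s) ∨ p   — distribute ∧ over ∨
= (s ∧ ¬p) ∨ (¬s ∧ ¬r) ∨ p   — simplify

(s ∧ ¬p) ∨ (¬s ∧ ¬r) ∨ p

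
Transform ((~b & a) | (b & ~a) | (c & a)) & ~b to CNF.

(a | b) & ~b

((~b & a) | (b & ~a) | (c & a)) & ~b
⇔ (~b | b | c) & (~b | b | a) & (~b | ~a | c) & (~b | ~a | a) & (a | b | c) & (a | b | a) & (a | ~a | c) & (a | ~a | a) & ~b   [distribute | over &]
⇔ (a | b) & ~b   [simplify]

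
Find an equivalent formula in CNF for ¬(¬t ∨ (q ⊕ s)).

¬(¬t ∨ (q ⊕ s))
⇔ ¬(¬t ∨ ((q ∨ s) ∧ ¬(q ∧ s)))   (expand ⊕)
⇔ ¬¬t ∧ ¬((q ∨ s) ∧ ¬(q ∧ s))   (De Morgan)
⇔ t ∧ ¬((q ∨ s) ∧ ¬(q ∧ s))   (double negation)
⇔ t ∧ (¬(q ∨ s) ∨ ¬¬(q ∧ s))   (De Morgan)
⇔ t ∧ ((¬q ∧ ¬s) ∨ ¬¬(q ∧ s))   (De Morgan)
⇔ t ∧ ((¬q ∧ ¬s) ∨ (q ∧ s))   (double negation)
⇔ t ∧ (¬q ∨ q) ∧ (¬q ∨ s) ∧ (¬s ∨ q) ∧ (¬s ∨ s)   (distribute ∨ over ∧)
⇔ t ∧ (¬q ∨ s) ∧ (¬s ∨ q)   (simplify)

t ∧ (¬q ∨ s) ∧ (¬s ∨ q)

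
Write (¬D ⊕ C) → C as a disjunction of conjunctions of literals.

(D ∧ ¬C) ∨ C

(¬D ⊕ C) → C
≡ ¬(¬D ⊕ C) ∨ C
≡ ¬((¬D ∧ ¬C) ∨ (¬¬D ∧ C)) ∨ C
≡ (¬(¬D ∧ ¬C) ∧ ¬(¬¬D ∧ C)) ∨ C
≡ ((¬¬D ∨ ¬¬C) ∧ ¬(¬¬D ∧ C)) ∨ C
≡ ((D ∨ ¬¬C) ∧ ¬(¬¬D ∧ C)) ∨ C
≡ ((D ∨ C) ∧ ¬(¬¬D ∧ C)) ∨ C
≡ ((D ∨ C) ∧ (¬¬¬D ∨ ¬C)) ∨ C
≡ ((D ∨ C) ∧ (¬D ∨ ¬C)) ∨ C
≡ (D ∧ ¬D) ∨ (D ∧ ¬C) ∨ (C ∧ ¬D) ∨ (C ∧ ¬C) ∨ C
≡ (D ∧ ¬C) ∨ C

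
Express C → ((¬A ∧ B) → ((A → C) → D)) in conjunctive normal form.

¬C ∨ A ∨ ¬B ∨ D

C → ((¬A ∧ B) → ((A → C) → D))
≡ ¬C ∨ ((¬A ∧ B) → ((A → C) → D))   — eliminate →
≡ ¬C ∨ ¬(¬A ∧ B) ∨ ((A → C) → D)   — eliminate →
≡ ¬C ∨ ¬(¬A ∧ B) ∨ ¬(A → C) ∨ D   — eliminate →
≡ ¬C ∨ ¬(¬A ∧ B) ∨ ¬(¬A ∨ C) ∨ D   — eliminate →
≡ ¬C ∨ ¬¬A ∨ ¬B ∨ ¬(¬A ∨ C) ∨ D   — De Morgan
≡ ¬C ∨ A ∨ ¬B ∨ ¬(¬A ∨ C) ∨ D   — double negation
≡ ¬C ∨ A ∨ ¬B ∨ (¬¬A ∧ ¬C) ∨ D   — De Morgan
≡ ¬C ∨ A ∨ ¬B ∨ (A ∧ ¬C) ∨ D   — double negation
≡ (¬C ∨ A ∨ ¬B ∨ A ∨ D) ∧ (¬C ∨ A ∨ ¬B ∨ ¬C ∨ D)   — distribute ∨ over ∧
≡ ¬C ∨ A ∨ ¬B ∨ D   — simplify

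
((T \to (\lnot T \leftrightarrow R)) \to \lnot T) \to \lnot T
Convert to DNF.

(T \land \lnot R) \lor \lnot T

((T \to (\lnot T \leftrightarrow R)) \to \lnot T) \to \lnot T
= \lnot ((T \to (\lnot T \leftrightarrow R)) \to \lnot T) \lor \lnot T   (eliminate \to)
= \lnot (\lnot (T \to (\lnot T \leftrightarrow R)) \lor \lnot T) \lor \lnot T   (eliminate \to)
= \lnot (\lnot (\lnot T \lor (\lnot T \leftrightarrow R)) \lor \lnot T) \lor \lnot T   (eliminate \to)
= \lnot (\lnot (\lnot T \lor ((\lnot T \to R) \land (R \to \lnot T))) \lor \lnot T) \lor \lnot T   (eliminate \leftrightarrow)
= \lnot (\lnot (\lnot T \lor ((\lnot \lnot T \lor R) \land (R \to \lnot T))) \lor \lnot T) \lor \lnot T   (eliminate \to)
= \lnot (\lnot (\lnot T \lor ((\lnot \lnot T \lor R) \land (\lnot R \lor \lnot T))) \lor \lnot T) \lor \lnot T   (eliminate \to)
= (\lnot \lnot (\lnot T \lor ((\lnot \lnot T \lor R) \land (\lnot R \lor \lnot T))) \land \lnot \lnot T) \lor \lnot T   (De Morgan)
= ((\lnot T \lor ((\lnot \lnot T \lor R) \land (\lnot R \lor \lnot T))) \land \lnot \lnot T) \lor \lnot T   (double negation)
= ((\lnot T \lor ((T \lor R) \land (\lnot R \lor \lnot T))) \land \lnot \lnot T) \lor \lnot T   (double negation)
= ((\lnot T \lor ((T \lor R) \land (\lnot R \lor \lnot T))) \land T) \lor \lnot T   (double negation)
= (\lnot T \land T) \lor (T \land \lnot R \land T) \lor (T \land \lnot T \land T) \lor (R \land \lnot R \land T) \lor (R \land \lnot T \land T) \lor \lnot T   (distribute \land over \lor)
= (T \land \lnot R) \lor \lnot T   (simplify)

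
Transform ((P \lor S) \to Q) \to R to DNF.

(P \land \lnot Q) \lor (S \land \lnot Q) \lor R

((P \lor S) \to Q) \to R
≡ \lnot ((P \lor S) \to Q) \lor R   (eliminate \to)
≡ \lnot (\lnot (P \lor S) \lor Q) \lor R   (eliminate \to)
≡ (\lnot \lnot (P \lor S) \land \lnot Q) \lor R   (De Morgan)
≡ ((P \lor S) \land \lnot Q) \lor R   (double negation)
≡ (P \land \lnot Q) \lor (S \land \lnot Q) \lor R   (distribute \land over \lor)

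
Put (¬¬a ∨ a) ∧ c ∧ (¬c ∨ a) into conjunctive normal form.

a ∧ c

(¬¬a ∨ a) ∧ c ∧ (¬c ∨ a)
≡ (a ∨ a) ∧ c ∧ (¬c ∨ a)   [double negation]
≡ a ∧ c   [simplify]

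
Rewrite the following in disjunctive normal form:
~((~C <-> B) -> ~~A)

(C & ~B & ~A) | (B & ~C & ~A)

~((~C <-> B) -> ~~A)
⇔ ~(~(~C <-> B) | ~~A)
⇔ ~(~((~C -> B) & (B -> ~C)) | ~~A)
⇔ ~(~((~~C | B) & (B -> ~C)) | ~~A)
⇔ ~(~((~~C | B) & (~B | ~C)) | ~~A)
⇔ ~~((~~C | B) & (~B | ~C)) & ~~~A
⇔ (~~C | B) & (~B | ~C) & ~~~A
⇔ (C | B) & (~B | ~C) & ~~~A
⇔ (C | B) & (~B | ~C) & ~A
⇔ (C & ~B & ~A) | (C & ~C & ~A) | (B & ~B & ~A) | (B & ~C & ~A)
⇔ (C & ~B & ~A) | (B & ~C & ~A)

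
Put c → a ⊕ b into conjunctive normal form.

c → a ⊕ b
⇔ ¬c ∨ (a ⊕ b)
⇔ ¬c ∨ (a ∨ b) ∧ ¬(a ∧ b)
⇔ ¬c ∨ (a ∨ b) ∧ (¬a ∨ ¬b)
⇔ (¬c ∨ a ∨ b) ∧ (¬c ∨ ¬a ∨ ¬b)

(¬c ∨ a ∨ b) ∧ (¬c ∨ ¬a ∨ ¬b)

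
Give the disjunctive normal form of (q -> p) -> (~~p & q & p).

(q & ~p) | (p & q)

(q -> p) -> (~~p & q & p)
⇔ ~(q -> p) | (~~p & q & p)   — eliminate ->
⇔ ~(~q | p) | (~~p & q & p)   — eliminate ->
⇔ (~~q & ~p) | (~~p & q & p)   — De Morgan
⇔ (q & ~p) | (~~p & q & p)   — double negation
⇔ (q & ~p) | (p & q & p)   — double negation
⇔ (q & ~p) | (p & q)   — simplify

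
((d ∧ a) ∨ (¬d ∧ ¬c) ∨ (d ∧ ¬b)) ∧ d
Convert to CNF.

((d ∧ a) ∨ (¬d ∧ ¬c) ∨ (d ∧ ¬b)) ∧ d
⇔ (d ∨ ¬d ∨ d) ∧ (d ∨ ¬d ∨ ¬b) ∧ (d ∨ ¬c ∨ d) ∧ (d ∨ ¬c ∨ ¬b) ∧ (a ∨ ¬d ∨ d) ∧ (a ∨ ¬d ∨ ¬b) ∧ (a ∨ ¬c ∨ d) ∧ (a ∨ ¬c ∨ ¬b) ∧ d
⇔ (a ∨ ¬d ∨ ¬b) ∧ (a ∨ ¬c ∨ ¬b) ∧ d

(a ∨ ¬d ∨ ¬b) ∧ (a ∨ ¬c ∨ ¬b) ∧ d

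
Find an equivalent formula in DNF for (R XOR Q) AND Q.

NOT R AND Q

(R XOR Q) AND Q
≡ ((R AND NOT Q) OR (NOT R AND Q)) AND Q   [expand XOR]
≡ (R AND NOT Q AND Q) OR (NOT R AND Q AND Q)   [distribute AND over OR]
≡ NOT R AND Q   [simplify]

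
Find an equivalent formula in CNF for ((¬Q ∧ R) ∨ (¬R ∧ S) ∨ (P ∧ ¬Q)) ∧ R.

((¬Q ∧ R) ∨ (¬R ∧ S) ∨ (P ∧ ¬Q)) ∧ R
⇔ (¬Q ∨ ¬R ∨ P) ∧ (¬Q ∨ ¬R ∨ ¬Q) ∧ (¬Q ∨ S ∨ P) ∧ (¬Q ∨ S ∨ ¬Q) ∧ (R ∨ ¬R ∨ P) ∧ (R ∨ ¬R ∨ ¬Q) ∧ (R ∨ S ∨ P) ∧ (R ∨ S ∨ ¬Q) ∧ R   [distribute ∨ over ∧]
⇔ (¬Q ∨ ¬R) ∧ (¬Q ∨ S) ∧ R   [simplify]

(¬Q ∨ ¬R) ∧ (¬Q ∨ S) ∧ R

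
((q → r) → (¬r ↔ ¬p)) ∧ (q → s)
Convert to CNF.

(q ∨ r ∨ ¬p) ∧ (¬r ∨ p) ∧ (¬q ∨ s)

((q → r) → (¬r ↔ ¬p)) ∧ (q → s)
⇔ (¬(q → r) ∨ (¬r ↔ ¬p)) ∧ (q → s)   (eliminate →)
⇔ (¬(¬q ∨ r) ∨ (¬r ↔ ¬p)) ∧ (q → s)   (eliminate →)
⇔ (¬(¬q ∨ r) ∨ ((¬r → ¬p) ∧ (¬p → ¬r))) ∧ (q → s)   (eliminate ↔)
⇔ (¬(¬q ∨ r) ∨ ((¬¬r ∨ ¬p) ∧ (¬p → ¬r))) ∧ (q → s)   (eliminate →)
⇔ (¬(¬q ∨ r) ∨ ((¬¬r ∨ ¬p) ∧ (¬¬p ∨ ¬r))) ∧ (q → s)   (eliminate →)
⇔ (¬(¬q ∨ r) ∨ ((¬¬r ∨ ¬p) ∧ (¬¬p ∨ ¬r))) ∧ (¬q ∨ s)   (eliminate →)
⇔ ((¬¬q ∧ ¬r) ∨ ((¬¬r ∨ ¬p) ∧ (¬¬p ∨ ¬r))) ∧ (¬q ∨ s)   (De Morgan)
⇔ ((q ∧ ¬r) ∨ ((¬¬r ∨ ¬p) ∧ (¬¬p ∨ ¬r))) ∧ (¬q ∨ s)   (double negation)
⇔ ((q ∧ ¬r) ∨ ((r ∨ ¬p) ∧ (¬¬p ∨ ¬r))) ∧ (¬q ∨ s)   (double negation)
⇔ ((q ∧ ¬r) ∨ ((r ∨ ¬p) ∧ (p ∨ ¬r))) ∧ (¬q ∨ s)   (double negation)
⇔ (q ∨ r ∨ ¬p) ∧ (q ∨ p ∨ ¬r) ∧ (¬r ∨ r ∨ ¬p) ∧ (¬r ∨ p ∨ ¬r) ∧ (¬q ∨ s)   (distribute ∨ over ∧)
⇔ (q ∨ r ∨ ¬p) ∧ (¬r ∨ p) ∧ (¬q ∨ s)   (simplify)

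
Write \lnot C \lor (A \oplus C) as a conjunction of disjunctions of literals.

\lnot C \lor \lnot A

\lnot C \lor (A \oplus C)
⇔ \lnot C \lor ((A \lor C) \land \lnot (A \land C))   [expand \oplus]
⇔ \lnot C \lor ((A \lor C) \land (\lnot A \lor \lnot C))   [De Morgan]
⇔ (\lnot C \lor A \lor C) \land (\lnot C \lor \lnot A \lor \lnot C)   [distribute \lor over \land]
⇔ \lnot C \lor \lnot A   [simplify]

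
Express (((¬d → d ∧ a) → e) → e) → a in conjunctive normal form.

(¬d ∨ e ∨ a) ∧ (¬e ∨ a)

(((¬d → d ∧ a) → e) → e) → a
≡ ¬(((¬d → d ∧ a) → e) → e) ∨ a
≡ ¬(¬((¬d → d ∧ a) → e) ∨ e) ∨ a
≡ ¬(¬(¬(¬d → d ∧ a) ∨ e) ∨ e) ∨ a
≡ ¬(¬(¬(¬¬d ∨ d ∧ a) ∨ e) ∨ e) ∨ a
≡ ¬¬(¬(¬¬d ∨ d ∧ a) ∨ e) ∧ ¬e ∨ a
≡ (¬(¬¬d ∨ d ∧ a) ∨ e) ∧ ¬e ∨ a
≡ (¬¬¬d ∧ ¬(d ∧ a) ∨ e) ∧ ¬e ∨ a
≡ (¬d ∧ ¬(d ∧ a) ∨ e) ∧ ¬e ∨ a
≡ (¬d ∧ (¬d ∨ ¬a) ∨ e) ∧ ¬e ∨ a
≡ (¬d ∨ e ∨ a) ∧ (¬d ∨ ¬a ∨ e ∨ a) ∧ (¬e ∨ a)
≡ (¬d ∨ e ∨ a) ∧ (¬e ∨ a)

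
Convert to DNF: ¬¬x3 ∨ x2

¬¬x3 ∨ x2
⇔ x3 ∨ x2   (double negation)

x3 ∨ x2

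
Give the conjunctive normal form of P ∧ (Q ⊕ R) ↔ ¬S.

(¬P ∨ ¬Q ∨ R ∨ ¬S) ∧ (¬P ∨ ¬R ∨ Q ∨ ¬S) ∧ (S ∨ P) ∧ (S ∨ Q ∨ R) ∧ (S ∨ ¬Q ∨ ¬R)

P ∧ (Q ⊕ R) ↔ ¬S
≡ (P ∧ (Q ⊕ R) → ¬S) ∧ (¬S → P ∧ (Q ⊕ R))   [eliminate ↔]
≡ (¬(P ∧ (Q ⊕ R)) ∨ ¬S) ∧ (¬S → P ∧ (Q ⊕ R))   [eliminate →]
≡ (¬(P ∧ (Q ∨ R) ∧ ¬(Q ∧ R)) ∨ ¬S) ∧ (¬S → P ∧ (Q ⊕ R))   [expand ⊕]
≡ (¬(P ∧ (Q ∨ R) ∧ ¬(Q ∧ R)) ∨ ¬S) ∧ (¬¬S ∨ P ∧ (Q ⊕ R))   [eliminate →]
≡ (¬(P ∧ (Q ∨ R) ∧ ¬(Q ∧ R)) ∨ ¬S) ∧ (¬¬S ∨ P ∧ (Q ∨ R) ∧ ¬(Q ∧ R))   [expand ⊕]
≡ (¬P ∨ ¬(Q ∨ R) ∨ ¬¬(Q ∧ R) ∨ ¬S) ∧ (¬¬S ∨ P ∧ (Q ∨ R) ∧ ¬(Q ∧ R))   [De Morgan]
≡ (¬P ∨ ¬Q ∧ ¬R ∨ ¬¬(Q ∧ R) ∨ ¬S) ∧ (¬¬S ∨ P ∧ (Q ∨ R) ∧ ¬(Q ∧ R))   [De Morgan]
≡ (¬P ∨ ¬Q ∧ ¬R ∨ Q ∧ R ∨ ¬S) ∧ (¬¬S ∨ P ∧ (Q ∨ R) ∧ ¬(Q ∧ R))   [double negation]
≡ (¬P ∨ ¬Q ∧ ¬R ∨ Q ∧ R ∨ ¬S) ∧ (S ∨ P ∧ (Q ∨ R) ∧ ¬(Q ∧ R))   [double negation]
≡ (¬P ∨ ¬Q ∧ ¬R ∨ Q ∧ R ∨ ¬S) ∧ (S ∨ P ∧ (Q ∨ R) ∧ (¬Q ∨ ¬R))   [De Morgan]
≡ (¬P ∨ ¬Q ∨ Q ∨ ¬S) ∧ (¬P ∨ ¬Q ∨ R ∨ ¬S) ∧ (¬P ∨ ¬R ∨ Q ∨ ¬S) ∧ (¬P ∨ ¬R ∨ R ∨ ¬S) ∧ (S ∨ P) ∧ (S ∨ Q ∨ R) ∧ (S ∨ ¬Q ∨ ¬R)   [distribute ∨ over ∧]
≡ (¬P ∨ ¬Q ∨ R ∨ ¬S) ∧ (¬P ∨ ¬R ∨ Q ∨ ¬S) ∧ (S ∨ P) ∧ (S ∨ Q ∨ R) ∧ (S ∨ ¬Q ∨ ¬R)   [simplify]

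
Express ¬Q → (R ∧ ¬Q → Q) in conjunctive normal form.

¬Q → (R ∧ ¬Q → Q)
⇔ ¬¬Q ∨ (R ∧ ¬Q → Q)   — eliminate →
⇔ ¬¬Q ∨ ¬(R ∧ ¬Q) ∨ Q   — eliminate →
⇔ Q ∨ ¬(R ∧ ¬Q) ∨ Q   — double negation
⇔ Q ∨ ¬R ∨ ¬¬Q ∨ Q   — De Morgan
⇔ Q ∨ ¬R ∨ Q ∨ Q   — double negation
⇔ Q ∨ ¬R   — simplify

Q ∨ ¬R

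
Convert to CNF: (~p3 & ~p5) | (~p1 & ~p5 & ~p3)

~p3 & ~p5

(~p3 & ~p5) | (~p1 & ~p5 & ~p3)
≡ (~p3 | ~p1) & (~p3 | ~p5) & (~p3 | ~p3) & (~p5 | ~p1) & (~p5 | ~p5) & (~p5 | ~p3)
≡ ~p3 & ~p5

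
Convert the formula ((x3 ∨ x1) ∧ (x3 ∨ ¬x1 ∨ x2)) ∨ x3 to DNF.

x3 ∨ (x1 ∧ x2)

((x3 ∨ x1) ∧ (x3 ∨ ¬x1 ∨ x2)) ∨ x3
⇔ (x3 ∧ x3) ∨ (x3 ∧ ¬x1) ∨ (x3 ∧ x2) ∨ (x1 ∧ x3) ∨ (x1 ∧ ¬x1) ∨ (x1 ∧ x2) ∨ x3   [distribute ∧ over ∨]
⇔ x3 ∨ (x1 ∧ x2)   [simplify]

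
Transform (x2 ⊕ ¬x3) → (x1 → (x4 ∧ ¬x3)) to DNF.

(x2 ⊕ ¬x3) → (x1 → (x4 ∧ ¬x3))
= ¬(x2 ⊕ ¬x3) ∨ (x1 → (x4 ∧ ¬x3))   (eliminate →)
= ¬((x2 ∧ ¬¬x3) ∨ (¬x2 ∧ ¬x3)) ∨ (x1 → (x4 ∧ ¬x3))   (expand ⊕)
= ¬((x2 ∧ ¬¬x3) ∨ (¬x2 ∧ ¬x3)) ∨ ¬x1 ∨ (x4 ∧ ¬x3)   (eliminate →)
= (¬(x2 ∧ ¬¬x3) ∧ ¬(¬x2 ∧ ¬x3)) ∨ ¬x1 ∨ (x4 ∧ ¬x3)   (De Morgan)
= ((¬x2 ∨ ¬¬¬x3) ∧ ¬(¬x2 ∧ ¬x3)) ∨ ¬x1 ∨ (x4 ∧ ¬x3)   (De Morgan)
= ((¬x2 ∨ ¬x3) ∧ ¬(¬x2 ∧ ¬x3)) ∨ ¬x1 ∨ (x4 ∧ ¬x3)   (double negation)
= ((¬x2 ∨ ¬x3) ∧ (¬¬x2 ∨ ¬¬x3)) ∨ ¬x1 ∨ (x4 ∧ ¬x3)   (De Morgan)
= ((¬x2 ∨ ¬x3) ∧ (x2 ∨ ¬¬x3)) ∨ ¬x1 ∨ (x4 ∧ ¬x3)   (double negation)
= ((¬x2 ∨ ¬x3) ∧ (x2 ∨ x3)) ∨ ¬x1 ∨ (x4 ∧ ¬x3)   (double negation)
= (¬x2 ∧ x2) ∨ (¬x2 ∧ x3) ∨ (¬x3 ∧ x2) ∨ (¬x3 ∧ x3) ∨ ¬x1 ∨ (x4 ∧ ¬x3)   (distribute ∧ over ∨)
= (¬x2 ∧ x3) ∨ (¬x3 ∧ x2) ∨ ¬x1 ∨ (x4 ∧ ¬x3)   (simplify)

(¬x2 ∧ x3) ∨ (¬x3 ∧ x2) ∨ ¬x1 ∨ (x4 ∧ ¬x3)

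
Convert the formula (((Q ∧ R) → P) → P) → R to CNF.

(((Q ∧ R) → P) → P) → R
≡ ¬(((Q ∧ R) → P) → P) ∨ R   — eliminate →
≡ ¬(¬((Q ∧ R) → P) ∨ P) ∨ R   — eliminate →
≡ ¬(¬(¬(Q ∧ R) ∨ P) ∨ P) ∨ R   — eliminate →
≡ (¬¬(¬(Q ∧ R) ∨ P) ∧ ¬P) ∨ R   — De Morgan
≡ ((¬(Q ∧ R) ∨ P) ∧ ¬P) ∨ R   — double negation
≡ ((¬Q ∨ ¬R ∨ P) ∧ ¬P) ∨ R   — De Morgan
≡ (¬Q ∨ ¬R ∨ P ∨ R) ∧ (¬P ∨ R)   — distribute ∨ over ∧
≡ ¬P ∨ R   — simplify

¬P ∨ R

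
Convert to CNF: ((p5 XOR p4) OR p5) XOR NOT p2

((p5 XOR p4) OR p5) XOR NOT p2
≡ ((p5 XOR p4) OR p5 OR NOT p2) AND NOT (((p5 XOR p4) OR p5) AND NOT p2)   [expand XOR]
≡ (((p5 OR p4) AND NOT (p5 AND p4)) OR p5 OR NOT p2) AND NOT (((p5 XOR p4) OR p5) AND NOT p2)   [expand XOR]
≡ (((p5 OR p4) AND NOT (p5 AND p4)) OR p5 OR NOT p2) AND NOT ((((p5 OR p4) AND NOT (p5 AND p4)) OR p5) AND NOT p2)   [expand XOR]
≡ (((p5 OR p4) AND (NOT p5 OR NOT p4)) OR p5 OR NOT p2) AND NOT ((((p5 OR p4) AND NOT (p5 AND p4)) OR p5) AND NOT p2)   [De Morgan]
≡ (((p5 OR p4) AND (NOT p5 OR NOT p4)) OR p5 OR NOT p2) AND (NOT (((p5 OR p4) AND NOT (p5 AND p4)) OR p5) OR NOT NOT p2)   [De Morgan]
≡ (((p5 OR p4) AND (NOT p5 OR NOT p4)) OR p5 OR NOT p2) AND ((NOT ((p5 OR p4) AND NOT (p5 AND p4)) AND NOT p5) OR NOT NOT p2)   [De Morgan]
≡ (((p5 OR p4) AND (NOT p5 OR NOT p4)) OR p5 OR NOT p2) AND (((NOT (p5 OR p4) OR NOT NOT (p5 AND p4)) AND NOT p5) OR NOT NOT p2)   [De Morgan]
≡ (((p5 OR p4) AND (NOT p5 OR NOT p4)) OR p5 OR NOT p2) AND ((((NOT p5 AND NOT p4) OR NOT NOT (p5 AND p4)) AND NOT p5) OR NOT NOT p2)   [De Morgan]
≡ (((p5 OR p4) AND (NOT p5 OR NOT p4)) OR p5 OR NOT p2) AND ((((NOT p5 AND NOT p4) OR (p5 AND p4)) AND NOT p5) OR NOT NOT p2)   [double negation]
≡ (((p5 OR p4) AND (NOT p5 OR NOT p4)) OR p5 OR NOT p2) AND ((((NOT p5 AND NOT p4) OR (p5 AND p4)) AND NOT p5) OR p2)   [double negation]
≡ (p5 OR p4 OR p5 OR NOT p2) AND (NOT p5 OR NOT p4 OR p5 OR NOT p2) AND (NOT p5 OR p5 OR p2) AND (NOT p5 OR p4 OR p2) AND (NOT p4 OR p5 OR p2) AND (NOT p4 OR p4 OR p2) AND (NOT p5 OR p2)   [distribute OR over AND]
≡ (p5 OR p4 OR NOT p2) AND (NOT p4 OR p5 OR p2) AND (NOT p5 OR p2)   [simplify]

(p5 OR p4 OR NOT p2) AND (NOT p4 OR p5 OR p2) AND (NOT p5 OR p2)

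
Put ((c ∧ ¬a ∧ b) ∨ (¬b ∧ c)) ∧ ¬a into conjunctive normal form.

((c ∧ ¬a ∧ b) ∨ (¬b ∧ c)) ∧ ¬a
≡ (c ∨ ¬b) ∧ (c ∨ c) ∧ (¬a ∨ ¬b) ∧ (¬a ∨ c) ∧ (b ∨ ¬b) ∧ (b ∨ c) ∧ ¬a   [distribute ∨ over ∧]
≡ c ∧ ¬a   [simplify]

c ∧ ¬a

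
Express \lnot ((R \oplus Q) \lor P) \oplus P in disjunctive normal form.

(\lnot R \land \lnot Q \land \lnot P) \lor (Q \land R \land \lnot P) \lor P

\lnot ((R \oplus Q) \lor P) \oplus P
≡ (\lnot ((R \oplus Q) \lor P) \land \lnot P) \lor (\lnot \lnot ((R \oplus Q) \lor P) \land P)   [expand \oplus]
≡ (\lnot ((R \land \lnot Q) \lor (\lnot R \land Q) \lor P) \land \lnot P) \lor (\lnot \lnot ((R \oplus Q) \lor P) \land P)   [expand \oplus]
≡ (\lnot ((R \land \lnot Q) \lor (\lnot R \land Q) \lor P) \land \lnot P) \lor (\lnot \lnot ((R \land \lnot Q) \lor (\lnot R \land Q) \lor P) \land P)   [expand \oplus]
≡ (\lnot (R \land \lnot Q) \land \lnot (\lnot R \land Q) \land \lnot P \land \lnot P) \lor (\lnot \lnot ((R \land \lnot Q) \lor (\lnot R \land Q) \lor P) \land P)   [De Morgan]
≡ ((\lnot R \lor \lnot \lnot Q) \land \lnot (\lnot R \land Q) \land \lnot P \land \lnot P) \lor (\lnot \lnot ((R \land \lnot Q) \lor (\lnot R \land Q) \lor P) \land P)   [De Morgan]
≡ ((\lnot R \lor Q) \land \lnot (\lnot R \land Q) \land \lnot P \land \lnot P) \lor (\lnot \lnot ((R \land \lnot Q) \lor (\lnot R \land Q) \lor P) \land P)   [double negation]
≡ ((\lnot R \lor Q) \land (\lnot \lnot R \lor \lnot Q) \land \lnot P \land \lnot P) \lor (\lnot \lnot ((R \land \lnot Q) \lor (\lnot R \land Q) \lor P) \land P)   [De Morgan]
≡ ((\lnot R \lor Q) \land (R \lor \lnot Q) \land \lnot P \land \lnot P) \lor (\lnot \lnot ((R \land \lnot Q) \lor (\lnot R \land Q) \lor P) \land P)   [double negation]
≡ ((\lnot R \lor Q) \land (R \lor \lnot Q) \land \lnot P \land \lnot P) \lor (((R \land \lnot Q) \lor (\lnot R \land Q) \lor P) \land P)   [double negation]
≡ (\lnot R \land R \land \lnot P \land \lnot P) \lor (\lnot R \land \lnot Q \land \lnot P \land \lnot P) \lor (Q \land R \land \lnot P \land \lnot P) \lor (Q \land \lnot Q \land \lnot P \land \lnot P) \lor (R \land \lnot Q \land P) \lor (\lnot R \land Q \land P) \lor (P \land P)   [distribute \land over \lor]
≡ (\lnot R \land \lnot Q \land \lnot P) \lor (Q \land R \land \lnot P) \lor P   [simplify]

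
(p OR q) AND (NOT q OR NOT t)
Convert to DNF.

(p AND NOT q) OR (p AND NOT t) OR (q AND NOT t)

(p OR q) AND (NOT q OR NOT t)
⇔ (p AND NOT q) OR (p AND NOT t) OR (q AND NOT q) OR (q AND NOT t)
⇔ (p AND NOT q) OR (p AND NOT t) OR (q AND NOT t)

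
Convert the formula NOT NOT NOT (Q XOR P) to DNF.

NOT NOT NOT (Q XOR P)
⇔ NOT NOT NOT ((Q AND NOT P) OR (NOT Q AND P))   — expand XOR
⇔ NOT ((Q AND NOT P) OR (NOT Q AND P))   — double negation
⇔ NOT (Q AND NOT P) AND NOT (NOT Q AND P)   — De Morgan
⇔ (NOT Q OR NOT NOT P) AND NOT (NOT Q AND P)   — De Morgan
⇔ (NOT Q OR P) AND NOT (NOT Q AND P)   — double negation
⇔ (NOT Q OR P) AND (NOT NOT Q OR NOT P)   — De Morgan
⇔ (NOT Q OR P) AND (Q OR NOT P)   — double negation
⇔ (NOT Q AND Q) OR (NOT Q AND NOT P) OR (P AND Q) OR (P AND NOT P)   — distribute AND over OR
⇔ (NOT Q AND NOT P) OR (P AND Q)   — simplify

(NOT Q AND NOT P) OR (P AND Q)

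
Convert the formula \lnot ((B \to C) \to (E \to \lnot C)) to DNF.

C \land E

\lnot ((B \to C) \to (E \to \lnot C))
⇔ \lnot (\lnot (B \to C) \lor (E \to \lnot C))   [eliminate \to]
⇔ \lnot (\lnot (\lnot B \lor C) \lor (E \to \lnot C))   [eliminate \to]
⇔ \lnot (\lnot (\lnot B \lor C) \lor \lnot E \lor \lnot C)   [eliminate \to]
⇔ \lnot \lnot (\lnot B \lor C) \land \lnot \lnot E \land \lnot \lnot C   [De Morgan]
⇔ (\lnot B \lor C) \land \lnot \lnot E \land \lnot \lnot C   [double negation]
⇔ (\lnot B \lor C) \land E \land \lnot \lnot C   [double negation]
⇔ (\lnot B \lor C) \land E \land C   [double negation]
⇔ (\lnot B \land E \land C) \lor (C \land E \land C)   [distribute \land over \lor]
⇔ C \land E   [simplify]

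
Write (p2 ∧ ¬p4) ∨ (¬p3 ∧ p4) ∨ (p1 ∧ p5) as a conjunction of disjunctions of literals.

(p2 ∧ ¬p4) ∨ (¬p3 ∧ p4) ∨ (p1 ∧ p5)
= (p2 ∨ ¬p3 ∨ p1) ∧ (p2 ∨ ¬p3 ∨ p5) ∧ (p2 ∨ p4 ∨ p1) ∧ (p2 ∨ p4 ∨ p5) ∧ (¬p4 ∨ ¬p3 ∨ p1) ∧ (¬p4 ∨ ¬p3 ∨ p5) ∧ (¬p4 ∨ p4 ∨ p1) ∧ (¬p4 ∨ p4 ∨ p5)   [distribute ∨ over ∧]
= (p2 ∨ ¬p3 ∨ p1) ∧ (p2 ∨ ¬p3 ∨ p5) ∧ (p2 ∨ p4 ∨ p1) ∧ (p2 ∨ p4 ∨ p5) ∧ (¬p4 ∨ ¬p3 ∨ p1) ∧ (¬p4 ∨ ¬p3 ∨ p5)   [simplify]

(p2 ∨ ¬p3 ∨ p1) ∧ (p2 ∨ ¬p3 ∨ p5) ∧ (p2 ∨ p4 ∨ p1) ∧ (p2 ∨ p4 ∨ p5) ∧ (¬p4 ∨ ¬p3 ∨ p1) ∧ (¬p4 ∨ ¬p3 ∨ p5)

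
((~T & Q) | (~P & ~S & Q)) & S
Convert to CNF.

((~T & Q) | (~P & ~S & Q)) & S
⇔ (~T | ~P) & (~T | ~S) & (~T | Q) & (Q | ~P) & (Q | ~S) & (Q | Q) & S   (distribute | over &)
⇔ (~T | ~P) & (~T | ~S) & Q & S   (simplify)

(~T | ~P) & (~T | ~S) & Q & S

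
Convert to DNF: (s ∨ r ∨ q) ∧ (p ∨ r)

(s ∨ r ∨ q) ∧ (p ∨ r)
= s ∧ p ∨ s ∧ r ∨ r ∧ p ∨ r ∧ r ∨ q ∧ p ∨ q ∧ r   (distribute ∧ over ∨)
= s ∧ p ∨ r ∨ q ∧ p   (simplify)

s ∧ p ∨ r ∨ q ∧ p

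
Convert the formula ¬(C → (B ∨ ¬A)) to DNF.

¬(C → (B ∨ ¬A))
≡ ¬(¬C ∨ B ∨ ¬A)   (eliminate →)
≡ ¬¬C ∧ ¬B ∧ ¬¬A   (De Morgan)
≡ C ∧ ¬B ∧ ¬¬A   (double negation)
≡ C ∧ ¬B ∧ A   (double negation)

C ∧ ¬B ∧ A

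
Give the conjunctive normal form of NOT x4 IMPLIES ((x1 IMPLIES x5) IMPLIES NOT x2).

(x4 OR x1 OR NOT x2) AND (x4 OR NOT x5 OR NOT x2)

NOT x4 IMPLIES ((x1 IMPLIES x5) IMPLIES NOT x2)
⇔ NOT NOT x4 OR ((x1 IMPLIES x5) IMPLIES NOT x2)
⇔ NOT NOT x4 OR NOT (x1 IMPLIES x5) OR NOT x2
⇔ NOT NOT x4 OR NOT (NOT x1 OR x5) OR NOT x2
⇔ x4 OR NOT (NOT x1 OR x5) OR NOT x2
⇔ x4 OR (NOT NOT x1 AND NOT x5) OR NOT x2
⇔ x4 OR (x1 AND NOT x5) OR NOT x2
⇔ (x4 OR x1 OR NOT x2) AND (x4 OR NOT x5 OR NOT x2)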